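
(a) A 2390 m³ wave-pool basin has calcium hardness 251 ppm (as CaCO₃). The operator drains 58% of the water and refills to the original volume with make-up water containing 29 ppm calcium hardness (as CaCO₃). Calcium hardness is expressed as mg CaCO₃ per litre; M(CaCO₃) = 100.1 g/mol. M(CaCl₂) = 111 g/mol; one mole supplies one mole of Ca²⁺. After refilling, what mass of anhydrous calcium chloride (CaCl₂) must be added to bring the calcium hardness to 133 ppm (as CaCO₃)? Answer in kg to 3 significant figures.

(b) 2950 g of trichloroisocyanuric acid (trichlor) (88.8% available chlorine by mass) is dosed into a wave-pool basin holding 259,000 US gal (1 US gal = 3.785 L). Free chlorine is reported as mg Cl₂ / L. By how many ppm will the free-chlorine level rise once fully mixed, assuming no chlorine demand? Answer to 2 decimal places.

(a) 28.5 kg; (b) 2.67 ppm

(a) Volume: 2390 m³ = 2,390,000 L.
(a) After draining 58% and refilling: 251 × 0.42 + 29 × 0.58 = 122.24 ppm.
(a) Deficit to target: 133 − 122.24 = 10.76 mg/L.
(a) As CaCO₃: 10.76 mg/L × 2,390,000 L = 25,720 g; ÷ 100.1 = 256.9 mol Ca²⁺.
(a) Mass: 256.9 × 111 = 28,520 g.

(b) Volume: 259,000 US gal × 3.785 L/gal = 980,315 L.
(b) Available chlorine delivered: 2950 g × 0.888 = 2620 g as Cl₂.
(b) Concentration rise: 2620 g / 980,315 L = 2.672 mg/L = 2.67 ppm.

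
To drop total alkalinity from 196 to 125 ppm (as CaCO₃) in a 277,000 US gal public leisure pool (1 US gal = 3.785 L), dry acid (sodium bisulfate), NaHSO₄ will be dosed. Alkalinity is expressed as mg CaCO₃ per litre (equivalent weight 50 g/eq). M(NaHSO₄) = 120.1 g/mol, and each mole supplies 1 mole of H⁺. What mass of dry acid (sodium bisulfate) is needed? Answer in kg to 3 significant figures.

Volume: 277,000 US gal × 3.785 L/gal = 1,048,445 L.
Alkalinity to neutralize: (196 − 125) = 71 mg/L as CaCO₃ × 1,048,445 L = 74,440 g as CaCO₃.
Equivalents of H⁺ required: 74,440 ÷ 50 g/eq = 1489 eq = 1489 mol NaHSO₄.
Mass of NaHSO₄: 1489 × 120.1 = 178,800 g.

179 kg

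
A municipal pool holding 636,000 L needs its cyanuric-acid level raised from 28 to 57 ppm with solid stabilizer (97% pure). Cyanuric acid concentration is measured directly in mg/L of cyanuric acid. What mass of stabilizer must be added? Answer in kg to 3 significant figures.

19.0 kg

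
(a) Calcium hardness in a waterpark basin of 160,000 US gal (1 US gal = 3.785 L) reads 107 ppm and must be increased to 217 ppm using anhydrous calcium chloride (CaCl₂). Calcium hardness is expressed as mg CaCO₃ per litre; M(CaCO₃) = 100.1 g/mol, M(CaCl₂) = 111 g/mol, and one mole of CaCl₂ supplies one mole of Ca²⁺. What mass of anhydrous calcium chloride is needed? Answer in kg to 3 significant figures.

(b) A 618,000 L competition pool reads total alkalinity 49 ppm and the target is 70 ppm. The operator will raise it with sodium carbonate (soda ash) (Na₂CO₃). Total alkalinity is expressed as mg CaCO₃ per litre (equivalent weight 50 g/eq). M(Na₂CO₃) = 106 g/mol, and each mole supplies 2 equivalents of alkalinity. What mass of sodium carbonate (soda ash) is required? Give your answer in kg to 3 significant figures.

(a) Volume: 160,000 US gal × 3.785 L/gal = 605,600 L.
(a) Hardness to add: (217 − 107) = 110 mg/L as CaCO₃ × 605,600 L = 66,620 g as CaCO₃.
(a) Moles of Ca²⁺ (1 mol Ca²⁺ ≡ 1 mol CaCO₃): 66,620 / 100.1 g/mol = 665.5 mol.
(a) Mass of CaCl₂: 665.5 × 111 = 73,870 g.

(b) Alkalinity to add: (70 − 49) = 21 mg/L as CaCO₃ × 618,000 L = 12,980 g as CaCO₃.
(b) Equivalents: 12,980 g ÷ 50 g/eq = 259.6 eq.
(b) Each mole of Na₂CO₃ supplies 2 eq, so 259.6 / 2 = 129.8 mol.
(b) Mass: 129.8 mol × 106 g/mol = 13,760 g.

(a) 73.9 kg; (b) 13.8 kg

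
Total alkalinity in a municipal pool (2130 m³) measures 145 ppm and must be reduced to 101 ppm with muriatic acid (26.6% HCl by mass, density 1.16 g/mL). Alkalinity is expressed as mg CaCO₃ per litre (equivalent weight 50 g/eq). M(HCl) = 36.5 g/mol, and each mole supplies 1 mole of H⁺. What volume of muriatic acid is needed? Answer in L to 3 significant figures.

222 L

Volume: 2130 m³ = 2,130,000 L.
Alkalinity to neutralize: (145 − 101) = 44 mg/L as CaCO₃ × 2,130,000 L = 93,720 g as CaCO₃.
Equivalents of H⁺ required: 93,720 ÷ 50 g/eq = 1874 eq = 1874 mol HCl.
Mass of HCl: 1874 × 36.5 = 68,420 g.
Mass of 26.6% solution: 68,420 / 0.266 = 257,200 g.
Volume: 257,200 g ÷ 1.16 g/mL = 221,700 mL.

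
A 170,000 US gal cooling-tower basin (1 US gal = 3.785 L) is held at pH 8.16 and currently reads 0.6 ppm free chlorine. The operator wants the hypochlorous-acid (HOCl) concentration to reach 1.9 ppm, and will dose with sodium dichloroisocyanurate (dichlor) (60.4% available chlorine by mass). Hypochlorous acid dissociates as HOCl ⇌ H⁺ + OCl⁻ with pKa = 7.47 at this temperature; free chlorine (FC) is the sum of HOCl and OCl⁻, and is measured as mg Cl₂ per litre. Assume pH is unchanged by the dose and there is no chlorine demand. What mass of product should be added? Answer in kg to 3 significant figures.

Volume: 170,000 US gal × 3.785 L/gal = 643,450 L.
[OCl⁻]/[HOCl] = 10^(pH − pKa) = 10^(8.16 − 7.47) = 4.898; fraction as HOCl = 1/(1 + 4.898) = 0.1696.
Free chlorine required for 1.9 ppm HOCl: 1.9 / 0.1696 = 11.21 ppm.
FC to add: 11.21 − 0.6 = 10.61 mg/L as Cl₂.
Cl₂ equivalent: 10.61 mg/L × 643,450 L = 6824 g.
Product at 60.4% available Cl: 6824 / 0.604 = 11,300 g.

11.3 kg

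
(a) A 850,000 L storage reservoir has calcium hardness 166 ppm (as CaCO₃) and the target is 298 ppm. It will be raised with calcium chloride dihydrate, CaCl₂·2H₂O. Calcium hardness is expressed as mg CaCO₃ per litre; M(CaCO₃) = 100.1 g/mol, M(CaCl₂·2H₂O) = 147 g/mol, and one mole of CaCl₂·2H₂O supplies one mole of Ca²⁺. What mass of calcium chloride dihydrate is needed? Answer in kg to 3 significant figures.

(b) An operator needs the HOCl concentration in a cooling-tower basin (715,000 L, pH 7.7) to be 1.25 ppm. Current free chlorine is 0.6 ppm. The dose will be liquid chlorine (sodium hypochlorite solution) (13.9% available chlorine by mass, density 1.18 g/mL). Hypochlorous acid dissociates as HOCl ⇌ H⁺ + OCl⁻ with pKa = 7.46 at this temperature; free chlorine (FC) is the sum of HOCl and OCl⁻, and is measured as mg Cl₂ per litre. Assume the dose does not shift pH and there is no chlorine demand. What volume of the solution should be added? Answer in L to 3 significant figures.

(a) 165 kg; (b) 12.3 L

(a) Hardness to add: (298 − 166) = 132 mg/L as CaCO₃ × 850,000 L = 112,200 g as CaCO₃.
(a) Moles of Ca²⁺ (1 mol Ca²⁺ ≡ 1 mol CaCO₃): 112,200 / 100.1 g/mol = 1121 mol.
(a) Mass of CaCl₂·2H₂O: 1121 × 147 = 164,800 g.

(b) [OCl⁻]/[HOCl] = 10^(pH − pKa) = 10^(7.7 − 7.46) = 1.738; fraction as HOCl = 1/(1 + 1.738) = 0.3653.
(b) Free chlorine required for 1.25 ppm HOCl: 1.25 / 0.3653 = 3.422 ppm.
(b) FC to add: 3.422 − 0.6 = 2.822 mg/L as Cl₂.
(b) Cl₂ equivalent: 2.822 mg/L × 715,000 L = 2018 g.
(b) Product at 13.9% available Cl: 2018 / 0.139 = 14,520 g.
(b) Volume: 14,520 g ÷ 1.18 g/mL = 12,300 mL.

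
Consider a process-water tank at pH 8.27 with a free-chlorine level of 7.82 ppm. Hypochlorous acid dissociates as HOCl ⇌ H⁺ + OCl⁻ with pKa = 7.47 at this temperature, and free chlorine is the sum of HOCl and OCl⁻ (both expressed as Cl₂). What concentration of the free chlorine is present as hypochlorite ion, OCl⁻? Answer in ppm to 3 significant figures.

6.75 ppm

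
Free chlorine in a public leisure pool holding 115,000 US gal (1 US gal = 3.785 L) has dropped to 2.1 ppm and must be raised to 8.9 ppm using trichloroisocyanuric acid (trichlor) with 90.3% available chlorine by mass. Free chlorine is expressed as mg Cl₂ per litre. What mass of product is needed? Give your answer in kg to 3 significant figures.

3.28 kg

Volume: 115,000 US gal × 3.785 L/gal = 435,275 L.
Chlorine deficit: 8.9 − 2.1 = 6.8 ppm = 6.8 mg/L as Cl₂.
Cl₂ equivalent needed: 6.8 mg/L × 435,275 L = 2,960,000 mg = 2960 g.
Product at 90.3% available chlorine: 2960 / 0.903 = 3278 g.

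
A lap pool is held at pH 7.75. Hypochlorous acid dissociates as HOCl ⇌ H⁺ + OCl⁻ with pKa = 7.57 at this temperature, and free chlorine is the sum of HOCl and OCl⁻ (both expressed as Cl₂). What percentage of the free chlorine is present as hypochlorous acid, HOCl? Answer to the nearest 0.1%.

39.8%

[OCl⁻]/[HOCl] = 10^(pH − pKa) = 10^(7.75 − 7.57) = 10^0.18 = 1.514.
Fraction as HOCl = 1 / (1 + 1.514) = 0.3978.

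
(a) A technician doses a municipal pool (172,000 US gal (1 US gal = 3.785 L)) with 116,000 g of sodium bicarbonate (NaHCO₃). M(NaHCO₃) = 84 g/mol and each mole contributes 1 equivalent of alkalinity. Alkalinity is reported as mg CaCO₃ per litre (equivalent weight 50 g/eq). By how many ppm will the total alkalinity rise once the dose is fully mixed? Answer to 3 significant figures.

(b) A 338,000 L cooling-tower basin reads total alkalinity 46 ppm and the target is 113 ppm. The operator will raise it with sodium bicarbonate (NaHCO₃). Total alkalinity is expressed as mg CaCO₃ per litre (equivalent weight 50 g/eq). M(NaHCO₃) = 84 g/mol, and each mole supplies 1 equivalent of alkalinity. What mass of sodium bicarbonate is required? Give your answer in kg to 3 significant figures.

(a) Volume: 172,000 US gal × 3.785 L/gal = 651,020 L.
(a) Moles of NaHCO₃: 116,000 g ÷ 84 g/mol = 1381 mol → 1381 eq of alkalinity.
(a) As CaCO₃: 1381 eq × 50 g/eq = 69,050 g.
(a) Rise: 69,050 g / 651,020 L × 1000 = 106.1 mg/L.

(b) Alkalinity to add: (113 − 46) = 67 mg/L as CaCO₃ × 338,000 L = 22,650 g as CaCO₃.
(b) Equivalents: 22,650 g ÷ 50 g/eq = 452.9 eq.
(b) NaHCO₃ supplies 1 eq per mole → 452.9 mol.
(b) Mass: 452.9 mol × 84 g/mol = 38,050 g.

(a) 106 ppm; (b) 38.0 kg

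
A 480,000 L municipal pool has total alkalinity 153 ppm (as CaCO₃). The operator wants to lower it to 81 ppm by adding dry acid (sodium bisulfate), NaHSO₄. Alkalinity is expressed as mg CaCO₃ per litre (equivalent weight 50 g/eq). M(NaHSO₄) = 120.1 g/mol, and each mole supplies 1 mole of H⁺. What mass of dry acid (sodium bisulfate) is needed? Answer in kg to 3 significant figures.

83.0 kg

Alkalinity to neutralize: (153 − 81) = 72 mg/L as CaCO₃ × 480,000 L = 34,560 g as CaCO₃.
Equivalents of H⁺ required: 34,560 ÷ 50 g/eq = 691.2 eq = 691.2 mol NaHSO₄.
Mass of NaHSO₄: 691.2 × 120.1 = 83,010 g.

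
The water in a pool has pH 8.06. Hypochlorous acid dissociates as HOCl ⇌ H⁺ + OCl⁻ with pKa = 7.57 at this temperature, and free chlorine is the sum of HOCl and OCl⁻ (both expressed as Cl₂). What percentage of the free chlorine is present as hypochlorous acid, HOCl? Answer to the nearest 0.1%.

24.4%

[OCl⁻]/[HOCl] = 10^(pH − pKa) = 10^(8.06 − 7.57) = 10^0.49 = 3.09.
Fraction as HOCl = 1 / (1 + 3.09) = 0.2445.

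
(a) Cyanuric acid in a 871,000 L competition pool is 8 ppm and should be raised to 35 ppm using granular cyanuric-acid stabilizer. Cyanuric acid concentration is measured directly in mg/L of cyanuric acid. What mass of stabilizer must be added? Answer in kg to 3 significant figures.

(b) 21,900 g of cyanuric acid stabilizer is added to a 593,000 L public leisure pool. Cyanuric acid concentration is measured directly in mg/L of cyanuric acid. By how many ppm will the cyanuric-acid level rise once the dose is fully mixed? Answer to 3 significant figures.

(a) 23.5 kg; (b) 36.9 ppm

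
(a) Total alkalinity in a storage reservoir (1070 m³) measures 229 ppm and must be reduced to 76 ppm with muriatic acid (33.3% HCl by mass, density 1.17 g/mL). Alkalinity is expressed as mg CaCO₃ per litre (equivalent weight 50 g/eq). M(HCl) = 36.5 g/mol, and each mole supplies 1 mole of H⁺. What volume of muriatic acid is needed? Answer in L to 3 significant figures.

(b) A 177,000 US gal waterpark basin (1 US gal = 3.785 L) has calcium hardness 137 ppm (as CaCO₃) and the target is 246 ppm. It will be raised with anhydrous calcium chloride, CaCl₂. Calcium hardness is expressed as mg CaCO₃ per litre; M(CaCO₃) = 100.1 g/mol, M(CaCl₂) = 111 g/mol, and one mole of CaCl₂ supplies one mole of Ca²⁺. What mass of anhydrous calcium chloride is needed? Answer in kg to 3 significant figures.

(a) 307 L; (b) 81.0 kg

(a) Volume: 1070 m³ = 1,070,000 L.
(a) Alkalinity to neutralize: (229 − 76) = 153 mg/L as CaCO₃ × 1,070,000 L = 163,700 g as CaCO₃.
(a) Equivalents of H⁺ required: 163,700 ÷ 50 g/eq = 3274 eq = 3274 mol HCl.
(a) Mass of HCl: 3274 × 36.5 = 119,500 g.
(a) Mass of 33.3% solution: 119,500 / 0.333 = 358,900 g.
(a) Volume: 358,900 g ÷ 1.17 g/mL = 306,700 mL.

(b) Volume: 177,000 US gal × 3.785 L/gal = 669,945 L.
(b) Hardness to add: (246 − 137) = 109 mg/L as CaCO₃ × 669,945 L = 73,020 g as CaCO₃.
(b) Moles of Ca²⁺ (1 mol Ca²⁺ ≡ 1 mol CaCO₃): 73,020 / 100.1 g/mol = 729.5 mol.
(b) Mass of CaCl₂: 729.5 × 111 = 80,980 g.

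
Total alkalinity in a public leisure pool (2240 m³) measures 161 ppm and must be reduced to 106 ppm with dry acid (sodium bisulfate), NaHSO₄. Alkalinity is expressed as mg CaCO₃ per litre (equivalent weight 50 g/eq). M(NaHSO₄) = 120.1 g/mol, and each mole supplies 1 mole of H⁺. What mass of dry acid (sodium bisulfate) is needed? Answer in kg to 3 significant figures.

Volume: 2240 m³ = 2,240,000 L.
Alkalinity to neutralize: (161 − 106) = 55 mg/L as CaCO₃ × 2,240,000 L = 123,200 g as CaCO₃.
Equivalents of H⁺ required: 123,200 ÷ 50 g/eq = 2464 eq = 2464 mol NaHSO₄.
Mass of NaHSO₄: 2464 × 120.1 = 295,900 g.

296 kg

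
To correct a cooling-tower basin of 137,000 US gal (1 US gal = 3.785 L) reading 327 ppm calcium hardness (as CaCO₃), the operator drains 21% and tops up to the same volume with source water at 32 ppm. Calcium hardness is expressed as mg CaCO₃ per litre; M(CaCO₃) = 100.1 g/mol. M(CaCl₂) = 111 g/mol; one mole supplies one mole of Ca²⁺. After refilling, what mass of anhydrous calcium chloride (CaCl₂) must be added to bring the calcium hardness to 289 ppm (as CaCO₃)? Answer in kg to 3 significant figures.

13.8 kg

Volume: 137,000 US gal × 3.785 L/gal = 518,545 L.
After draining 21% and refilling: 327 × 0.79 + 32 × 0.21 = 265.05 ppm.
Deficit to target: 289 − 265.05 = 23.95 mg/L.
As CaCO₃: 23.95 mg/L × 518,545 L = 12,420 g; ÷ 100.1 = 124.1 mol Ca²⁺.
Mass: 124.1 × 111 = 13,770 g.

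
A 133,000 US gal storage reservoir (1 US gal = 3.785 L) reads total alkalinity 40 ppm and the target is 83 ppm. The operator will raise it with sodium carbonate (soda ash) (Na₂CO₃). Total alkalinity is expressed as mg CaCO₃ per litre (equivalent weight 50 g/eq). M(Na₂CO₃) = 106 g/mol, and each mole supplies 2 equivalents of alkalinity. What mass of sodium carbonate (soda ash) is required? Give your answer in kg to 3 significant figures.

22.9 kg

Volume: 133,000 US gal × 3.785 L/gal = 503,405 L.
Alkalinity to add: (83 − 40) = 43 mg/L as CaCO₃ × 503,405 L = 21,650 g as CaCO₃.
Equivalents: 21,650 g ÷ 50 g/eq = 432.9 eq.
Each mole of Na₂CO₃ supplies 2 eq, so 432.9 / 2 = 216.5 mol.
Mass: 216.5 mol × 106 g/mol = 22,950 g.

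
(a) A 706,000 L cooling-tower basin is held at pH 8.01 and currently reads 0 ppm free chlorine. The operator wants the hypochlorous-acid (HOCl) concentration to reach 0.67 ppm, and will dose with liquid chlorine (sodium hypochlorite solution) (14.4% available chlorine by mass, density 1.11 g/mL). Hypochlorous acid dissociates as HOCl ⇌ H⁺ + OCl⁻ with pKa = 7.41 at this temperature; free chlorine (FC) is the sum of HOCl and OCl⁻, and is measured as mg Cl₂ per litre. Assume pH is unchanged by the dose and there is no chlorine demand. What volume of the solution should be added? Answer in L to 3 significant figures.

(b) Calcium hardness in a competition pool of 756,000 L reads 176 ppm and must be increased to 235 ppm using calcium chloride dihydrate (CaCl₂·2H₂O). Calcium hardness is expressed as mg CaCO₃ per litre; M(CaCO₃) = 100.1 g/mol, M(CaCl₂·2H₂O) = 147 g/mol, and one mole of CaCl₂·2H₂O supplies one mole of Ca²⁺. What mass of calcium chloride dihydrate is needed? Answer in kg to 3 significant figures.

(a) [OCl⁻]/[HOCl] = 10^(pH − pKa) = 10^(8.01 − 7.41) = 3.981; fraction as HOCl = 1/(1 + 3.981) = 0.2008.
(a) Free chlorine required for 0.67 ppm HOCl: 0.67 / 0.2008 = 3.337 ppm.
(a) FC to add: 3.337 − 0 = 3.337 mg/L as Cl₂.
(a) Cl₂ equivalent: 3.337 mg/L × 706,000 L = 2356 g.
(a) Product at 14.4% available Cl: 2356 / 0.144 = 16,360 g.
(a) Volume: 16,360 g ÷ 1.11 g/mL = 14,740 mL.

(b) Hardness to add: (235 − 176) = 59 mg/L as CaCO₃ × 756,000 L = 44,600 g as CaCO₃.
(b) Moles of Ca²⁺ (1 mol Ca²⁺ ≡ 1 mol CaCO₃): 44,600 / 100.1 g/mol = 445.6 mol.
(b) Mass of CaCl₂·2H₂O: 445.6 × 147 = 65,500 g.

(a) 14.7 L; (b) 65.5 kg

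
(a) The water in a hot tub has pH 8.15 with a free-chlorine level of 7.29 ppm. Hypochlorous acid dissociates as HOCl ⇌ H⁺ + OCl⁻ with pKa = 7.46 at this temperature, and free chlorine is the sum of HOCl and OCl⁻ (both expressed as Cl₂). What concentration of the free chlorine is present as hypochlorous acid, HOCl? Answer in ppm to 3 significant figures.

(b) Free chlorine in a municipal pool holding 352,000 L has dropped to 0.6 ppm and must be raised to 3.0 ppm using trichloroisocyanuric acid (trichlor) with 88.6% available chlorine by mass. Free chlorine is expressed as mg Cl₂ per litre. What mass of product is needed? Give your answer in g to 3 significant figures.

(a) 1.24 ppm; (b) 953 g

(a) [OCl⁻]/[HOCl] = 10^(pH − pKa) = 10^(8.15 − 7.46) = 10^0.69 = 4.898.
(a) Fraction as HOCl = 1 / (1 + 4.898) = 0.1696.
(a) HOCl = 0.1696 × 7.29 ppm = 1.236 ppm.

(b) Chlorine deficit: 3.0 − 0.6 = 2.4 ppm = 2.4 mg/L as Cl₂.
(b) Cl₂ equivalent needed: 2.4 mg/L × 352,000 L = 844,800 mg = 844.8 g.
(b) Product at 88.6% available chlorine: 844.8 / 0.886 = 953.5 g.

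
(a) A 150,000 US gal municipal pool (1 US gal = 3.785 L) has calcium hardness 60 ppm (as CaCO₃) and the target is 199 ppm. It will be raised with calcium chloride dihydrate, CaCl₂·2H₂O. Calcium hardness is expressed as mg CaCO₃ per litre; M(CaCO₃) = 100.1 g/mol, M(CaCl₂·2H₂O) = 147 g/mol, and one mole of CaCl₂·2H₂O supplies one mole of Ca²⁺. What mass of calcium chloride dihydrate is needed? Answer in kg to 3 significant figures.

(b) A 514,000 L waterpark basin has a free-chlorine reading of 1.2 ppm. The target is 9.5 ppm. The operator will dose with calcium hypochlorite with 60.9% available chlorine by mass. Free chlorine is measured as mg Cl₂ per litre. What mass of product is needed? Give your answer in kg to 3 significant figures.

(a) 116 kg; (b) 7.01 kg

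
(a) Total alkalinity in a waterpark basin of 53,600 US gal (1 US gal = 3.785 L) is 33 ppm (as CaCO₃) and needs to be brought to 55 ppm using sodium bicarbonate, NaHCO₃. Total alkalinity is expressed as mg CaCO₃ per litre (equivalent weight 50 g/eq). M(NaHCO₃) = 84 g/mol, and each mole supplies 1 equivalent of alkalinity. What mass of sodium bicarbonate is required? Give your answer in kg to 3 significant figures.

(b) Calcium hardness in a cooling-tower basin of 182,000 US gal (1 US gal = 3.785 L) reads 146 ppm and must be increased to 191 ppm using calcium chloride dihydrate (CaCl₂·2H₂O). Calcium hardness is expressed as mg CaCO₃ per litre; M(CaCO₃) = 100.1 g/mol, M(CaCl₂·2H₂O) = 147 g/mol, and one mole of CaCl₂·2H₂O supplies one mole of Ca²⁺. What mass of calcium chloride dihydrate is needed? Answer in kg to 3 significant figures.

(a) 7.50 kg; (b) 45.5 kg

(a) Volume: 53,600 US gal × 3.785 L/gal = 202,876 L.
(a) Alkalinity to add: (55 − 33) = 22 mg/L as CaCO₃ × 202,876 L = 4463 g as CaCO₃.
(a) Equivalents: 4463 g ÷ 50 g/eq = 89.27 eq.
(a) NaHCO₃ supplies 1 eq per mole → 89.27 mol.
(a) Mass: 89.27 mol × 84 g/mol = 7498 g.

(b) Volume: 182,000 US gal × 3.785 L/gal = 688,870 L.
(b) Hardness to add: (191 − 146) = 45 mg/L as CaCO₃ × 688,870 L = 31,000 g as CaCO₃.
(b) Moles of Ca²⁺ (1 mol Ca²⁺ ≡ 1 mol CaCO₃): 31,000 / 100.1 g/mol = 309.7 mol.
(b) Mass of CaCl₂·2H₂O: 309.7 × 147 = 45,520 g.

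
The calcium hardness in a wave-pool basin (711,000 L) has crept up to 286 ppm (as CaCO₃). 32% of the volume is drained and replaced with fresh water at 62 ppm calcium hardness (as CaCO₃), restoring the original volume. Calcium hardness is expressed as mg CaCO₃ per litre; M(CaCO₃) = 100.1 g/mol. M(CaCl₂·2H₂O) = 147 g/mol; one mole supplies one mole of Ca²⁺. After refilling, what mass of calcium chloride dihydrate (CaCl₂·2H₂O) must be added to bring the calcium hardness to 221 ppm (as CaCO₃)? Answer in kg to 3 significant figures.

After draining 32% and refilling: 286 × 0.68 + 62 × 0.32 = 214.32 ppm.
Deficit to target: 221 − 214.32 = 6.68 mg/L.
As CaCO₃: 6.68 mg/L × 711,000 L = 4749 g; ÷ 100.1 = 47.45 mol Ca²⁺.
Mass: 47.45 × 147 = 6975 g.

6.97 kg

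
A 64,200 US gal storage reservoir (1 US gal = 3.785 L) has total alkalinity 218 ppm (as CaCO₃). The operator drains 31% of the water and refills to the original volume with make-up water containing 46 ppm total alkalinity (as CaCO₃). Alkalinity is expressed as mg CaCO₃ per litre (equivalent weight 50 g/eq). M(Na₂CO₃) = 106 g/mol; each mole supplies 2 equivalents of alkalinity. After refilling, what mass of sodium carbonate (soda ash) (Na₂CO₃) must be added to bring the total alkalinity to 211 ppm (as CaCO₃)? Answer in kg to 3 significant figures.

11.9 kg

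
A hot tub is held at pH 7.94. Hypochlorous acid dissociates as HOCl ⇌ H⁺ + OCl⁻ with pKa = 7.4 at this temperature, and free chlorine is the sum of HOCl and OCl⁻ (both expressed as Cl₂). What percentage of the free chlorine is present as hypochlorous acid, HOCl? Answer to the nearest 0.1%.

22.4%

[OCl⁻]/[HOCl] = 10^(pH − pKa) = 10^(7.94 − 7.4) = 10^0.54 = 3.467.
Fraction as HOCl = 1 / (1 + 3.467) = 0.2238.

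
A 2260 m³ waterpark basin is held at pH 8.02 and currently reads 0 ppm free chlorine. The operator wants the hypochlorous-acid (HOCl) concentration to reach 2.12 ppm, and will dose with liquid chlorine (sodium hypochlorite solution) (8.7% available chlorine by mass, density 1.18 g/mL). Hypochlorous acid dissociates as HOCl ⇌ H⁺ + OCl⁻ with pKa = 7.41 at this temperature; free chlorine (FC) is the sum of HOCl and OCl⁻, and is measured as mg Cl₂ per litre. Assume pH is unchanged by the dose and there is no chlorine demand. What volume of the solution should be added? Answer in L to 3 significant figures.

Volume: 2260 m³ = 2,260,000 L.
[OCl⁻]/[HOCl] = 10^(pH − pKa) = 10^(8.02 − 7.41) = 4.074; fraction as HOCl = 1/(1 + 4.074) = 0.1971.
Free chlorine required for 2.12 ppm HOCl: 2.12 / 0.1971 = 10.76 ppm.
FC to add: 10.76 − 0 = 10.76 mg/L as Cl₂.
Cl₂ equivalent: 10.76 mg/L × 2,260,000 L = 24,310 g.
Product at 8.7% available Cl: 24,310 / 0.087 = 279,400 g.
Volume: 279,400 g ÷ 1.18 g/mL = 236,800 mL.

237 L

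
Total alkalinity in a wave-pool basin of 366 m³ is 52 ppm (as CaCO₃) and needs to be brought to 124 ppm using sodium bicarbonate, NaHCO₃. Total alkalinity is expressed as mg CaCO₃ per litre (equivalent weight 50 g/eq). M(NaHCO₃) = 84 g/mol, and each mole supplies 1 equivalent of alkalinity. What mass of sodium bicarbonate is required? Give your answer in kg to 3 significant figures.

Volume: 366 m³ = 366,000 L.
Alkalinity to add: (124 − 52) = 72 mg/L as CaCO₃ × 366,000 L = 26,350 g as CaCO₃.
Equivalents: 26,350 g ÷ 50 g/eq = 527 eq.
NaHCO₃ supplies 1 eq per mole → 527 mol.
Mass: 527 mol × 84 g/mol = 44,270 g.

44.3 kg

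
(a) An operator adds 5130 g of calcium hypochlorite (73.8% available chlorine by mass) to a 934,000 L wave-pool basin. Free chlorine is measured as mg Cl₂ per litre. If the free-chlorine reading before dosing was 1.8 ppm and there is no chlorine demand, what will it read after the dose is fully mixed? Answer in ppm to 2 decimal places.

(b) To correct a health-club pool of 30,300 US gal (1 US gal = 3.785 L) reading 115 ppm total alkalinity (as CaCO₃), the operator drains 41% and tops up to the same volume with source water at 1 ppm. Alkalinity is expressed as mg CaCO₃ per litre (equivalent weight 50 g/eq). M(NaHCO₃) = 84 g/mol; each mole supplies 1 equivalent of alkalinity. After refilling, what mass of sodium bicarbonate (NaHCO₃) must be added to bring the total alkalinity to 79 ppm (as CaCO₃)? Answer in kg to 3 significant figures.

(a) Available chlorine delivered: 5130 g × 0.738 = 3786 g as Cl₂.
(a) Concentration rise: 3786 g / 934,000 L = 4.053 mg/L = 4.05 ppm.
(a) Final FC: 1.8 + 4.05 = 5.85 ppm.

(b) Volume: 30,300 US gal × 3.785 L/gal = 114,686 L.
(b) After draining 41% and refilling: 115 × 0.59 + 1 × 0.41 = 68.26 ppm.
(b) Deficit to target: 79 − 68.26 = 10.74 mg/L.
(b) As CaCO₃: 10.74 mg/L × 114,686 L = 1232 g; ÷ 50 g/eq ÷ 1 = 24.63 mol NaHCO₃.
(b) Mass: 24.63 × 84 = 2069 g.

(a) 5.85 ppm; (b) 2.07 kg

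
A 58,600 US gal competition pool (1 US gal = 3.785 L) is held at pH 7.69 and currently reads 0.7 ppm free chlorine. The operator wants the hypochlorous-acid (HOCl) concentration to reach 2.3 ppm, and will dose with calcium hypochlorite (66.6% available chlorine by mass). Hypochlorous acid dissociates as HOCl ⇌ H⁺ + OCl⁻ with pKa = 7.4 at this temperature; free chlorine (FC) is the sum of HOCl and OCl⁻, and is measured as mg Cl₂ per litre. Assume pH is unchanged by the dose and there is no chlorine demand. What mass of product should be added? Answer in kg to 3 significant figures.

2.03 kg

Volume: 58,600 US gal × 3.785 L/gal = 221,801 L.
[OCl⁻]/[HOCl] = 10^(pH − pKa) = 10^(7.69 − 7.4) = 1.95; fraction as HOCl = 1/(1 + 1.95) = 0.339.
Free chlorine required for 2.3 ppm HOCl: 2.3 / 0.339 = 6.785 ppm.
FC to add: 6.785 − 0.7 = 6.085 mg/L as Cl₂.
Cl₂ equivalent: 6.085 mg/L × 221,801 L = 1350 g.
Product at 66.6% available Cl: 1350 / 0.666 = 2026 g.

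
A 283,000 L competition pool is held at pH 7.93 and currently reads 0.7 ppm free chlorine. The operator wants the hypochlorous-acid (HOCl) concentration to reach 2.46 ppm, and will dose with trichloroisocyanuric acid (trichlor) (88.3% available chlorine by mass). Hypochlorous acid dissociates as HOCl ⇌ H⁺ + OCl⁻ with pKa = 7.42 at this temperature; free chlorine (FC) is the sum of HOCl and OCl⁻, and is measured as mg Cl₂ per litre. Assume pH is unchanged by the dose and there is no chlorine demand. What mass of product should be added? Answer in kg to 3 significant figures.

3.12 kg

[OCl⁻]/[HOCl] = 10^(pH − pKa) = 10^(7.93 − 7.42) = 3.236; fraction as HOCl = 1/(1 + 3.236) = 0.2361.
Free chlorine required for 2.46 ppm HOCl: 2.46 / 0.2361 = 10.42 ppm.
FC to add: 10.42 − 0.7 = 9.72 mg/L as Cl₂.
Cl₂ equivalent: 9.72 mg/L × 283,000 L = 2751 g.
Product at 88.3% available Cl: 2751 / 0.883 = 3115 g.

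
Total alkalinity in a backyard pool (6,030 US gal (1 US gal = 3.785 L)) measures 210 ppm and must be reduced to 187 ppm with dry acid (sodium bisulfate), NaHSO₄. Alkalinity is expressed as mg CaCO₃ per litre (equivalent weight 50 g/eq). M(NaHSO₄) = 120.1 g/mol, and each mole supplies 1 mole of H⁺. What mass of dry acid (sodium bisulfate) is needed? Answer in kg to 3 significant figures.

1.26 kg

Volume: 6,030 US gal × 3.785 L/gal = 22,824 L.
Alkalinity to neutralize: (210 − 187) = 23 mg/L as CaCO₃ × 22,824 L = 524.9 g as CaCO₃.
Equivalents of H⁺ required: 524.9 ÷ 50 g/eq = 10.5 eq = 10.5 mol NaHSO₄.
Mass of NaHSO₄: 10.5 × 120.1 = 1261 g.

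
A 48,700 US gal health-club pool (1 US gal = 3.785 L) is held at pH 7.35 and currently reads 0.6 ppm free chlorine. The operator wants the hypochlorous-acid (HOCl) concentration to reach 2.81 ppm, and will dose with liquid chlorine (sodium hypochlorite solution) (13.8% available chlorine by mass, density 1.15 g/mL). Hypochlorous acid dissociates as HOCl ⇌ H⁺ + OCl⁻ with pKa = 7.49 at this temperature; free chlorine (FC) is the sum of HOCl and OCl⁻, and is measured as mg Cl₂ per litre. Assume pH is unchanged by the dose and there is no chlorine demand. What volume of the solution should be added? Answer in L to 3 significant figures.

4.93 L

Volume: 48,700 US gal × 3.785 L/gal = 184,330 L.
[OCl⁻]/[HOCl] = 10^(pH − pKa) = 10^(7.35 − 7.49) = 0.7244; fraction as HOCl = 1/(1 + 0.7244) = 0.5799.
Free chlorine required for 2.81 ppm HOCl: 2.81 / 0.5799 = 4.846 ppm.
FC to add: 4.846 − 0.6 = 4.246 mg/L as Cl₂.
Cl₂ equivalent: 4.246 mg/L × 184,330 L = 782.6 g.
Product at 13.8% available Cl: 782.6 / 0.138 = 5671 g.
Volume: 5671 g ÷ 1.15 g/mL = 4931 mL.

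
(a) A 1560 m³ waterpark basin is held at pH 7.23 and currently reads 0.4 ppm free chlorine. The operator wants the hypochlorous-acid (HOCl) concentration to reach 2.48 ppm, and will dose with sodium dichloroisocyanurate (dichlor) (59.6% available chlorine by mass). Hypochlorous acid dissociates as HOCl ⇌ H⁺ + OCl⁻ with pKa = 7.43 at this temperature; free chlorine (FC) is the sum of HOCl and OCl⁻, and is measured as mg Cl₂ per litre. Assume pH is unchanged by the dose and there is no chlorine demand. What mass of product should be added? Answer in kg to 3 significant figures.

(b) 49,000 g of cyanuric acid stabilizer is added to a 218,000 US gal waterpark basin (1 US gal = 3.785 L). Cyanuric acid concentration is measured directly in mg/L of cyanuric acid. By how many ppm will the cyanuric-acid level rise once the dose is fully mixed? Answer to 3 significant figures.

(a) Volume: 1560 m³ = 1,560,000 L.
(a) [OCl⁻]/[HOCl] = 10^(pH − pKa) = 10^(7.23 − 7.43) = 0.631; fraction as HOCl = 1/(1 + 0.631) = 0.6131.
(a) Free chlorine required for 2.48 ppm HOCl: 2.48 / 0.6131 = 4.045 ppm.
(a) FC to add: 4.045 − 0.4 = 3.645 mg/L as Cl₂.
(a) Cl₂ equivalent: 3.645 mg/L × 1,560,000 L = 5686 g.
(a) Product at 59.6% available Cl: 5686 / 0.596 = 9540 g.

(b) Volume: 218,000 US gal × 3.785 L/gal = 825,130 L.
(b) Rise: 49,000 g / 825,130 L × 1000 = 59.38 mg/L.

(a) 9.54 kg; (b) 59.4 ppm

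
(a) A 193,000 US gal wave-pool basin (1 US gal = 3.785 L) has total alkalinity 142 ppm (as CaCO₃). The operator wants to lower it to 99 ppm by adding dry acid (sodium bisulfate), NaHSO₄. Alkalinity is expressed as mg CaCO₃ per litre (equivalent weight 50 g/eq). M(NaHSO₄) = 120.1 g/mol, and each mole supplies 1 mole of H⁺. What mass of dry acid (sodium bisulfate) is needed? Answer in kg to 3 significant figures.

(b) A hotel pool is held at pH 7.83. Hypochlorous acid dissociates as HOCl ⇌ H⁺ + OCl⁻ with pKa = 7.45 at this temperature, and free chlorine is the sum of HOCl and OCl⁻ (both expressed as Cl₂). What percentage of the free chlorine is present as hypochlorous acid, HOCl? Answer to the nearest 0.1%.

(a) 75.5 kg; (b) 29.4%

(a) Volume: 193,000 US gal × 3.785 L/gal = 730,505 L.
(a) Alkalinity to neutralize: (142 − 99) = 43 mg/L as CaCO₃ × 730,505 L = 31,410 g as CaCO₃.
(a) Equivalents of H⁺ required: 31,410 ÷ 50 g/eq = 628.2 eq = 628.2 mol NaHSO₄.
(a) Mass of NaHSO₄: 628.2 × 120.1 = 75,450 g.

(b) [OCl⁻]/[HOCl] = 10^(pH − pKa) = 10^(7.83 − 7.45) = 10^0.38 = 2.399.
(b) Fraction as HOCl = 1 / (1 + 2.399) = 0.2942.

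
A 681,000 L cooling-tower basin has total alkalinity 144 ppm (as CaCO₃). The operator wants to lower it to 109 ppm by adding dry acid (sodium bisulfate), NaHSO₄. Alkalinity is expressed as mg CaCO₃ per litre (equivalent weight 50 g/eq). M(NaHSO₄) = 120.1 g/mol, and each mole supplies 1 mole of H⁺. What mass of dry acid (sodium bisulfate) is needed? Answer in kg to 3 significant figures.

57.3 kg

Alkalinity to neutralize: (144 − 109) = 35 mg/L as CaCO₃ × 681,000 L = 23,840 g as CaCO₃.
Equivalents of H⁺ required: 23,840 ÷ 50 g/eq = 476.7 eq = 476.7 mol NaHSO₄.
Mass of NaHSO₄: 476.7 × 120.1 = 57,250 g.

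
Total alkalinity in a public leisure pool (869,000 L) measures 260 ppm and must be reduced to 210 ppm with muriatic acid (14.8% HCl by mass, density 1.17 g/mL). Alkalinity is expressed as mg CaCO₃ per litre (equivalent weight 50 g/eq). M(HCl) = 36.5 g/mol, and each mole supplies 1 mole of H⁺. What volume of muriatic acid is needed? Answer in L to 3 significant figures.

183 L

Alkalinity to neutralize: (260 − 210) = 50 mg/L as CaCO₃ × 869,000 L = 43,450 g as CaCO₃.
Equivalents of H⁺ required: 43,450 ÷ 50 g/eq = 869 eq = 869 mol HCl.
Mass of HCl: 869 × 36.5 = 31,720 g.
Mass of 14.8% solution: 31,720 / 0.148 = 214,300 g.
Volume: 214,300 g ÷ 1.17 g/mL = 183,200 mL.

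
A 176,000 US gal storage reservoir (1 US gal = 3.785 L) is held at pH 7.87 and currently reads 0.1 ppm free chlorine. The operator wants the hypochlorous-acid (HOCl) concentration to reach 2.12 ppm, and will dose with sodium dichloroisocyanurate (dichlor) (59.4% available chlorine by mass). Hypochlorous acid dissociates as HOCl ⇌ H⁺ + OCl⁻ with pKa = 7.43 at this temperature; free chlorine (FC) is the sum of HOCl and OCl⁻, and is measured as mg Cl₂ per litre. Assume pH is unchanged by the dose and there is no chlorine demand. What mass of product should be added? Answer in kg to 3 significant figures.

Volume: 176,000 US gal × 3.785 L/gal = 666,160 L.
[OCl⁻]/[HOCl] = 10^(pH − pKa) = 10^(7.87 − 7.43) = 2.754; fraction as HOCl = 1/(1 + 2.754) = 0.2664.
Free chlorine required for 2.12 ppm HOCl: 2.12 / 0.2664 = 7.959 ppm.
FC to add: 7.959 − 0.1 = 7.859 mg/L as Cl₂.
Cl₂ equivalent: 7.859 mg/L × 666,160 L = 5235 g.
Product at 59.4% available Cl: 5235 / 0.594 = 8814 g.

8.81 kg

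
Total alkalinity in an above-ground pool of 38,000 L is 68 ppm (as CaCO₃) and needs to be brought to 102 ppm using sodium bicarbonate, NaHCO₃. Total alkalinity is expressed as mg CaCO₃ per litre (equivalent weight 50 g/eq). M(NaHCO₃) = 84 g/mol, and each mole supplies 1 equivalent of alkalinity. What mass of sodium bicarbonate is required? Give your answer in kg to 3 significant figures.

2.17 kg

Alkalinity to add: (102 − 68) = 34 mg/L as CaCO₃ × 38,000 L = 1292 g as CaCO₃.
Equivalents: 1292 g ÷ 50 g/eq = 25.84 eq.
NaHCO₃ supplies 1 eq per mole → 25.84 mol.
Mass: 25.84 mol × 84 g/mol = 2171 g.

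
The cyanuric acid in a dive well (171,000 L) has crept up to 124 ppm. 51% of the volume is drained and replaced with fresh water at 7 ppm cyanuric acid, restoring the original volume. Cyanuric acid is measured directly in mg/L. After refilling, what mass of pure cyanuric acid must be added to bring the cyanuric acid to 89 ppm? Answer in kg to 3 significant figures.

4.22 kg

After draining 51% and refilling: 124 × 0.49 + 7 × 0.51 = 64.33 ppm.
Deficit to target: 89 − 64.33 = 24.67 mg/L.
Mass: 24.67 mg/L × 171,000 L = 4219 g cyanuric acid.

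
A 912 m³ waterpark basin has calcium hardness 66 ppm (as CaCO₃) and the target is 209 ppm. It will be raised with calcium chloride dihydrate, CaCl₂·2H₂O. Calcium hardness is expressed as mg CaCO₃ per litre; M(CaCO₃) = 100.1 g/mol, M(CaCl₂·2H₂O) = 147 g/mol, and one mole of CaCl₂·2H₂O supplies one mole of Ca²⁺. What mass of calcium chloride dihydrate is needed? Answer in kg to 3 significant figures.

192 kg

Volume: 912 m³ = 912,000 L.
Hardness to add: (209 − 66) = 143 mg/L as CaCO₃ × 912,000 L = 130,400 g as CaCO₃.
Moles of Ca²⁺ (1 mol Ca²⁺ ≡ 1 mol CaCO₃): 130,400 / 100.1 g/mol = 1303 mol.
Mass of CaCl₂·2H₂O: 1303 × 147 = 191,500 g.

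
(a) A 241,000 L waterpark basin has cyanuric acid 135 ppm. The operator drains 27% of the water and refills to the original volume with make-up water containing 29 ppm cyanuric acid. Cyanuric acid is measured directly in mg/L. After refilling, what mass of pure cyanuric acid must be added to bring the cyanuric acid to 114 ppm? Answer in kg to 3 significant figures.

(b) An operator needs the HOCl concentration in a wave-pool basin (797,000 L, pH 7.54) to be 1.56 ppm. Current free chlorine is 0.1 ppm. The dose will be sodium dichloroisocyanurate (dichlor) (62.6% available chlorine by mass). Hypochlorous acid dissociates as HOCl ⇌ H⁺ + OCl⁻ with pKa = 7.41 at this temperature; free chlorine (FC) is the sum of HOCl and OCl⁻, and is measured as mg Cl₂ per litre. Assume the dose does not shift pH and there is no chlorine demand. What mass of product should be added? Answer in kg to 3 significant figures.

(a) After draining 27% and refilling: 135 × 0.73 + 29 × 0.27 = 106.38 ppm.
(a) Deficit to target: 114 − 106.38 = 7.62 mg/L.
(a) Mass: 7.62 mg/L × 241,000 L = 1836 g cyanuric acid.

(b) [OCl⁻]/[HOCl] = 10^(pH − pKa) = 10^(7.54 − 7.41) = 1.349; fraction as HOCl = 1/(1 + 1.349) = 0.4257.
(b) Free chlorine required for 1.56 ppm HOCl: 1.56 / 0.4257 = 3.664 ppm.
(b) FC to add: 3.664 − 0.1 = 3.564 mg/L as Cl₂.
(b) Cl₂ equivalent: 3.564 mg/L × 797,000 L = 2841 g.
(b) Product at 62.6% available Cl: 2841 / 0.626 = 4538 g.

(a) 1.84 kg; (b) 4.54 kg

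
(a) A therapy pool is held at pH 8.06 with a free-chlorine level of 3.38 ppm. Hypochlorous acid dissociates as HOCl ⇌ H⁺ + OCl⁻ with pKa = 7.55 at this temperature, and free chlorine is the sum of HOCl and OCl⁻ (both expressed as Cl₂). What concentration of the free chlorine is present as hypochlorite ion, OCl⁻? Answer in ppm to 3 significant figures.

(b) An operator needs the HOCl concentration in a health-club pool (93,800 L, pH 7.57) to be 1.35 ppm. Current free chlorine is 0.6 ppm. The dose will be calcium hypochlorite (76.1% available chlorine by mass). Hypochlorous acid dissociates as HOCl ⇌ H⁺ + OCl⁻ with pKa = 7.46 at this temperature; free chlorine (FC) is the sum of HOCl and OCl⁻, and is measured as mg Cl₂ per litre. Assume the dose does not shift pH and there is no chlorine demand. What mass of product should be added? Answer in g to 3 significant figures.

(a) [OCl⁻]/[HOCl] = 10^(pH − pKa) = 10^(8.06 − 7.55) = 10^0.51 = 3.236.
(a) Fraction as HOCl = 1 / (1 + 3.236) = 0.2361.
(a) OCl⁻ = (1 − 0.2361) × 3.38 ppm = 2.582 ppm.

(b) [OCl⁻]/[HOCl] = 10^(pH − pKa) = 10^(7.57 − 7.46) = 1.288; fraction as HOCl = 1/(1 + 1.288) = 0.437.
(b) Free chlorine required for 1.35 ppm HOCl: 1.35 / 0.437 = 3.089 ppm.
(b) FC to add: 3.089 − 0.6 = 2.489 mg/L as Cl₂.
(b) Cl₂ equivalent: 2.489 mg/L × 93,800 L = 233.5 g.
(b) Product at 76.1% available Cl: 233.5 / 0.761 = 306.8 g.

(a) 2.58 ppm; (b) 307 g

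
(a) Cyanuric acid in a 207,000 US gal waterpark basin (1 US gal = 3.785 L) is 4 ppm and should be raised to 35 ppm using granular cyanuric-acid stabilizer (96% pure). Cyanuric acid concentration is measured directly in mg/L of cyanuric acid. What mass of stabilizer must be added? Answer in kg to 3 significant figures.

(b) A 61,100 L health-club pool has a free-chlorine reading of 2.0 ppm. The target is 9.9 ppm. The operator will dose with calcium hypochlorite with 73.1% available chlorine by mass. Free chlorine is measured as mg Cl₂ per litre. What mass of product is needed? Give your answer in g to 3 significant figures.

(a) Volume: 207,000 US gal × 3.785 L/gal = 783,495 L.
(a) CYA to add: (35 − 4) = 31 mg/L × 783,495 L = 24,290 g cyanuric acid.
(a) At 96% purity: 24,290 / 0.96 = 25,300 g product.

(b) Chlorine deficit: 9.9 − 2.0 = 7.9 ppm = 7.9 mg/L as Cl₂.
(b) Cl₂ equivalent needed: 7.9 mg/L × 61,100 L = 482,700 mg = 482.7 g.
(b) Product at 73.1% available chlorine: 482.7 / 0.731 = 660.3 g.

(a) 25.3 kg; (b) 660 g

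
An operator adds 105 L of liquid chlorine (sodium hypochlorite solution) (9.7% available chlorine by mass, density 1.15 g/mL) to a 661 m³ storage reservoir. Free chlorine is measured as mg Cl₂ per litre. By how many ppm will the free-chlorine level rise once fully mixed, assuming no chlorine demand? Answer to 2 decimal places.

Volume: 661 m³ = 661,000 L.
Mass of solution: 105 L × 1000 mL/L × 1.15 g/mL = 120,700 g.
Available chlorine delivered: 120,700 g × 0.097 = 11,710 g as Cl₂.
Concentration rise: 11,710 g / 661,000 L = 17.72 mg/L = 17.72 ppm.

17.72 ppm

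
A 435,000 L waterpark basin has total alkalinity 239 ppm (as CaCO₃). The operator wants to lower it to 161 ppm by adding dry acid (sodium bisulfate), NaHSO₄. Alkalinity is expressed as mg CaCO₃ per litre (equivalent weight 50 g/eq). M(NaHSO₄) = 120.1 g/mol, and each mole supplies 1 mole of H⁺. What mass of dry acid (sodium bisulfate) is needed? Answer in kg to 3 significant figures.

81.5 kg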